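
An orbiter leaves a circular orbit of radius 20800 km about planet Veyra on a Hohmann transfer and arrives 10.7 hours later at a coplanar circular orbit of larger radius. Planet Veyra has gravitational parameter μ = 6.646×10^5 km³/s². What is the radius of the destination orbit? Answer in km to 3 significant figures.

Transfer time t = 10.7 hours = 38520 s, and t = π√(a_t³/μ).
So a_t = (μ t²/π²)^(1/3) = (6.646×10^5 × (38520)² / π²)^(1/3) = 46403 km.
Since a_t = (r₁ + r₂)/2, r₂ = 2a_t − r₁ = 2×46403 − 20800 = 72006 km.

r₂ = 72000 km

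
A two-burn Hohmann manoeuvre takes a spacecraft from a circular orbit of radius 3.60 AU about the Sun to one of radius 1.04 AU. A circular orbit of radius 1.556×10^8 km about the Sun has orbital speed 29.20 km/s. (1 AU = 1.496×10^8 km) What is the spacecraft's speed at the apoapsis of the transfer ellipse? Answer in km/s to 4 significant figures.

v = 10.51 km/s

From the circular-orbit relation v² = μ/r at r = 1.556×10^8 km: μ = v²r = (29.20)² × 1.556×10^8 = 1.32671×10^11 km³/s².
In km: r₁ = 3.60 × 1.496×10^8 = 5.3856×10^8 km; r₂ = 1.04 × 1.496×10^8 = 1.55584×10^8 km.
Transfer-ellipse semi-major axis a_t = (r₁ + r₂)/2 = (5.3856×10^8 + 1.55584×10^8)/2 = 3.47072×10^8 km.
At apoapsis, r = 5.3856×10^8 km.
Applying v² = μ(2/r − 1/a_t): v = 10.51 km/s.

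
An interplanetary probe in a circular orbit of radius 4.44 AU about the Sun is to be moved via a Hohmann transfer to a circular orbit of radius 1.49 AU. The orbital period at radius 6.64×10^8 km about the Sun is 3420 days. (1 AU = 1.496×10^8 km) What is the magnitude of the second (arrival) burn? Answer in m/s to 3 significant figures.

Δv₂ = 5450 m/s

From Kepler's third law T² = 4π²r³/μ at r = 6.64×10^8 km, T = 3420 days = 3420 × 86400 s = 2.95488×10^8 s: μ = 4π²r³/T² = 1.32368×10^11 km³/s².
In km: r₁ = 4.44 × 1.496×10^8 = 6.64224×10^8 km; r₂ = 1.49 × 1.496×10^8 = 2.22904×10^8 km.
Semi-major axis of the transfer orbit: a_t = (6.64224×10^8 + 2.22904×10^8)/2 = 4.43564×10^8 km.
On the circular orbit at r = 2.22904×10^8 km, v_c = √(μ/r) = 24.3687 km/s.
Vis-viva on the transfer ellipse at r = 2.22904×10^8 km gives v_t = √[μ(2/r − 1/a_t)] = 29.8203 km/s.
Δv₂ = |v_t − v_c| = |29.8203 − 24.3687| = 5.452 km/s.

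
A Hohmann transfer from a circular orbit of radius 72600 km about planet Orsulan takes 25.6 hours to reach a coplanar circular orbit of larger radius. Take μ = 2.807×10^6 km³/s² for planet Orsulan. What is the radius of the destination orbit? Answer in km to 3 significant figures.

Transfer time t = 25.6 hours = 92160 s, and t = π√(a_t³/μ).
So a_t = (μ t²/π²)^(1/3) = (2.807×10^6 × (92160)² / π²)^(1/3) = 1.3418×10^5 km.
Since a_t = (r₁ + r₂)/2, r₂ = 2a_t − r₁ = 2×1.3418×10^5 − 72600 = 1.9576×10^5 km.

r₂ = 1.96×10^5 km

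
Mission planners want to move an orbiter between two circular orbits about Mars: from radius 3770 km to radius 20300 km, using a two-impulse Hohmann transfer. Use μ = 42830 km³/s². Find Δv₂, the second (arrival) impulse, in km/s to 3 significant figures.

Δv₂ = 0.640 km/s

The Hohmann ellipse has a_t = (r₁ + r₂)/2 = 12035 km.
On the circular orbit at r = 20300 km, v_c = √(μ/r) = 1.45253 km/s.
Transfer-orbit speed at the same r (vis-viva, a = a_t): v_t = √[μ(2/r − 1/a_t)] = 0.812968 km/s.
Δv₂ = |v_t − v_c| = |0.812968 − 1.45253| = 0.6396 km/s.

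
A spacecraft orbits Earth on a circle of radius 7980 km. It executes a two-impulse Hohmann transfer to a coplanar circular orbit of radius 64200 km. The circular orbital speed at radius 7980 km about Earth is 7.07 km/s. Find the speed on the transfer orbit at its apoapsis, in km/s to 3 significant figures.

v = 1.17 km/s

From the circular-orbit relation v² = μ/r at r = 7980 km: μ = v²r = (7.07)² × 7980 = 3.98880×10^5 km³/s².
Transfer-ellipse semi-major axis a_t = (r₁ + r₂)/2 = (7980 + 64200)/2 = 36090 km.
At apoapsis, r = 64200 km.
Vis-viva: v = √[μ(2/r − 1/a_t)] = √[3.98880×10^5 × (2/64200 − 1/36090)] = 1.172 km/s.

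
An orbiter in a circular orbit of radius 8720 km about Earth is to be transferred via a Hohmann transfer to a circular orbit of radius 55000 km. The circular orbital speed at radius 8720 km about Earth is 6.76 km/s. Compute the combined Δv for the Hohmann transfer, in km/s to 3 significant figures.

From the circular-orbit relation v² = μ/r at r = 8720 km: μ = v²r = (6.76)² × 8720 = 3.98483×10^5 km³/s².
The Hohmann ellipse has a_t = (r₁ + r₂)/2 = 31860 km.
Circular speed at r₁: v₁ = √(μ/r₁) = √(3.98483×10^5/8720) = 6.760 km/s.
On the transfer ellipse at r₁, v² = μ(2/r − 1/a) gives v_p = √[μ(2/r₁ − 1/a_t)] = 8.882 km/s.
First burn Δv₁ = |v_p − v₁| = 2.122 km/s.
At r₂, v₂ = √(μ/r₂) = 2.691681 km/s.
Transfer-orbit speed at r₂: v_a = √[μ(2/r₂ − 1/a_t)] = 1.408183 km/s.
Second burn Δv₂ = |v₂ − v_a| = 1.283 km/s.
Total Δv = Δv₁ + Δv₂ = 3.405 km/s.

Δv = 3.41 km/s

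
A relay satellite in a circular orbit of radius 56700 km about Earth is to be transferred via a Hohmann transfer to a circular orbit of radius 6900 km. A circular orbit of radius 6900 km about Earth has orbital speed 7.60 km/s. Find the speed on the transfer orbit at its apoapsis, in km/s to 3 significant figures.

v = 1.23 km/s

From the circular-orbit relation v² = μ/r at r = 6900 km: μ = v²r = (7.60)² × 6900 = 3.98544×10^5 km³/s².
Semi-major axis of the transfer orbit: a_t = (56700 + 6900)/2 = 31800 km.
At apoapsis, r = 56700 km.
Applying v² = μ(2/r − 1/a_t): v = 1.235 km/s.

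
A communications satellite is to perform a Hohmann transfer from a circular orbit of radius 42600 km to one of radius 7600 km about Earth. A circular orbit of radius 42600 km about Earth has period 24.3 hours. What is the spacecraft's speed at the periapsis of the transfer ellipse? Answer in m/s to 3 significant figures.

v = 9440 m/s

From Kepler's third law T² = 4π²r³/μ at r = 42600 km, T = 24.3 hours = 24.3 × 3600 s = 87480 s: μ = 4π²r³/T² = 3.98815×10^5 km³/s².
Semi-major axis of the transfer orbit: a_t = (42600 + 7600)/2 = 25100 km.
At periapsis, r = 7600 km.
Vis-viva: v = √[μ(2/r − 1/a_t)] = √[3.98815×10^5 × (2/7600 − 1/25100)] = 9.437 km/s.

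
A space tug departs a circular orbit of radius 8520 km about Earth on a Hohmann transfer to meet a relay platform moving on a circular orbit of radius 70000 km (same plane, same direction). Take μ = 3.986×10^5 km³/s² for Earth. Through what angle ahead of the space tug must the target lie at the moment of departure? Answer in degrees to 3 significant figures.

φ = 104°

Transfer-ellipse semi-major axis a_t = (r₁ + r₂)/2 = (8520 + 70000)/2 = 39260 km.
The half-period of the transfer ellipse is t = π√(a_t³/μ) = 38710 s.
Target angular speed ω₂ = √(μ/r₂³) = 3.409×10^-5 rad/s.
Angle swept by the target during transfer: ω₂·t = 1.3196 rad = 75.61°.
The space tug traverses 180° on the transfer ellipse, so the target must lead by 180° − 75.61° = 104°.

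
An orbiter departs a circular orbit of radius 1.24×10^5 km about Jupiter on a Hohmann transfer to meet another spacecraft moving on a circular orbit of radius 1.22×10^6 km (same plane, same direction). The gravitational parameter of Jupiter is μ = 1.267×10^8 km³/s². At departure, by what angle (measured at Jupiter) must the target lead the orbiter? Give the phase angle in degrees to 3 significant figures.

The Hohmann ellipse has a_t = (r₁ + r₂)/2 = 6.720×10^5 km.
The half-period of the transfer ellipse is t = π√(a_t³/μ) = 1.5375×10^5 s.
Target angular speed ω₂ = √(μ/r₂³) = 8.3531×10^-6 rad/s.
Angle swept by the target during transfer: ω₂·t = 1.2843 rad = 73.58°.
The orbiter traverses 180° on the transfer ellipse, so the target must lead by 180° − 73.58° = 106°.

φ = 106°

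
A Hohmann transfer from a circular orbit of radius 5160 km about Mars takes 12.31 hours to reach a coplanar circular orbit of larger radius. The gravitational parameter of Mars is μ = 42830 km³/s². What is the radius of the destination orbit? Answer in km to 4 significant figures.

Transfer time t = 12.31 hours = 44316 s, and t = π√(a_t³/μ).
So a_t = (μ t²/π²)^(1/3) = (42830 × (44316)² / π²)^(1/3) = 20426 km.
Since a_t = (r₁ + r₂)/2, r₂ = 2a_t − r₁ = 2×20426 − 5160 = 35692 km.

r₂ = 35690 km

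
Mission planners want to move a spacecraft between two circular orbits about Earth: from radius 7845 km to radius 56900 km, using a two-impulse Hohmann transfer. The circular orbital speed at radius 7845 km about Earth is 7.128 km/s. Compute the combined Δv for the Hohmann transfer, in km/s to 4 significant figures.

Δv = 3.666 km/s

From the circular-orbit relation v² = μ/r at r = 7845 km: μ = v²r = (7.128)² × 7845 = 3.98592×10^5 km³/s².
Transfer-ellipse semi-major axis a_t = (r₁ + r₂)/2 = (7845 + 56900)/2 = 32372.5 km.
Circular speed at r₁: v₁ = √(μ/r₁) = √(3.98592×10^5/7845) = 7.128 km/s.
Transfer-orbit speed at r₁ (vis-viva): v_p = √[μ(2/r₁ − 1/a_t)] = 9.450 km/s.
First burn Δv₁ = |v_p − v₁| = 2.322 km/s.
Circular speed at r₂: v₂ = √(μ/r₂) = 2.647 km/s.
Transfer-orbit speed at r₂: v_a = √[μ(2/r₂ − 1/a_t)] = 1.303 km/s.
Second burn Δv₂ = |v₂ − v_a| = 1.344 km/s.
Total Δv = Δv₁ + Δv₂ = 3.666 km/s.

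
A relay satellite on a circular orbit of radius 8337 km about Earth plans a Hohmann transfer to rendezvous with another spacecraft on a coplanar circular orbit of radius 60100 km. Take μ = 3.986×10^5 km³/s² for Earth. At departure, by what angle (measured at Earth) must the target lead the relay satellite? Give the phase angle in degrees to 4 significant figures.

φ = 102.7°

Semi-major axis of the transfer orbit: a_t = (8337 + 60100)/2 = 34218.5 km.
The half-period of the transfer ellipse is t = π√(a_t³/μ) = 31497 s.
Target angular speed ω₂ = √(μ/r₂³) = 4.2851×10^-5 rad/s.
Angle swept by the target during transfer: ω₂·t = 1.3497 rad = 77.33°.
The relay satellite traverses 180° on the transfer ellipse, so the target must lead by 180° − 77.33° = 102.7°.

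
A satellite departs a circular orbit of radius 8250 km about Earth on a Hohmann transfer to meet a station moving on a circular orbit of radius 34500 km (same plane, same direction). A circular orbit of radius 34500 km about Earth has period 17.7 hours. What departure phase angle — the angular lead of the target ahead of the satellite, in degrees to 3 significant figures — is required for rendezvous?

φ = 92.2°

From Kepler's third law T² = 4π²r³/μ at r = 34500 km, T = 17.7 hours = 17.7 × 3600 s = 63720 s: μ = 4π²r³/T² = 3.99269×10^5 km³/s².
Transfer-ellipse semi-major axis a_t = (r₁ + r₂)/2 = (8250 + 34500)/2 = 21375 km.
Transfer time t = π√(a_t³/μ) = 15540 s.
Target angular speed ω₂ = √(μ/r₂³) = 9.861×10^-5 rad/s.
Angle swept by the target during transfer: ω₂·t = 1.532 rad = 87.78°.
The satellite traverses 180° on the transfer ellipse, so the target must lead by 180° − 87.78° = 92.2°.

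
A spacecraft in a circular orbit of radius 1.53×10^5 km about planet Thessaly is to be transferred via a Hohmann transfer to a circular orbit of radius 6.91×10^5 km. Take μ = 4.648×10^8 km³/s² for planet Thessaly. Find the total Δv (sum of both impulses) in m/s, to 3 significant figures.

Semi-major axis of the transfer orbit: a_t = (1.530×10^5 + 6.910×10^5)/2 = 4.220×10^5 km.
Circular speed at r₁: v₁ = √(μ/r₁) = √(4.648×10^8/1.530×10^5) = 55.12 km/s.
Transfer-orbit speed at r₁ (vis-viva): v_p = √[μ(2/r₁ − 1/a_t)] = 70.53 km/s.
First burn Δv₁ = |v_p − v₁| = 15.41 km/s.
At r₂, v₂ = √(μ/r₂) = 25.94 km/s.
Transfer-orbit speed at r₂: v_a = √[μ(2/r₂ − 1/a_t)] = 15.62 km/s.
Second burn Δv₂ = |v₂ − v_a| = 10.32 km/s.
Δv = Δv₁ + Δv₂ = 15.41 + 10.32 = 25.73 km/s.

Δv = 25700 m/s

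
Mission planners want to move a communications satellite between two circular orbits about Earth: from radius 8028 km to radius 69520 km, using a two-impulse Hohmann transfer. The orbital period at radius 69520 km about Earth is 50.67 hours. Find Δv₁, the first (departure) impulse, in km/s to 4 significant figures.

From Kepler's third law T² = 4π²r³/μ at r = 69520 km, T = 50.67 hours = 50.67 × 3600 s = 1.82412×10^5 s: μ = 4π²r³/T² = 3.98641×10^5 km³/s².
Semi-major axis of the transfer orbit: a_t = (8028 + 69520)/2 = 38774 km.
Circular speed at r = 8028 km: v_c = √(μ/r) = 7.047 km/s.
Vis-viva on the transfer ellipse at r = 8028 km gives v_t = √[μ(2/r − 1/a_t)] = 9.436 km/s.
Δv₁ = |v_t − v_c| = |9.436 − 7.047| = 2.389 km/s.

Δv₁ = 2.389 km/s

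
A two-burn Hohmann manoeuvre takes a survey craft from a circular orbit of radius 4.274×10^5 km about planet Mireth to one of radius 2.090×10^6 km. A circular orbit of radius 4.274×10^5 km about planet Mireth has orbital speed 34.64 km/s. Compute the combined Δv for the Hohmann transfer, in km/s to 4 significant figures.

From the circular-orbit relation v² = μ/r at r = 4.274×10^5 km: μ = v²r = (34.64)² × 4.274×10^5 = 5.12850×10^8 km³/s².
Transfer-ellipse semi-major axis a_t = (r₁ + r₂)/2 = (4.274×10^5 + 2.090×10^6)/2 = 1.2587×10^6 km.
At r₁ the circular-orbit speed is v₁ = √(μ/r₁) = 34.640 km/s.
Transfer-orbit speed at r₁ (vis-viva): v_p = √[μ(2/r₁ − 1/a_t)] = 44.636 km/s.
First burn Δv₁ = |v_p − v₁| = 9.996 km/s.
At r₂, v₂ = √(μ/r₂) = 15.665 km/s.
Transfer-orbit speed at r₂: v_a = √[μ(2/r₂ − 1/a_t)] = 9.1281 km/s.
Second burn Δv₂ = |v₂ − v_a| = 6.537 km/s.
Total Δv = Δv₁ + Δv₂ = 16.53 km/s.

Δv = 16.53 km/s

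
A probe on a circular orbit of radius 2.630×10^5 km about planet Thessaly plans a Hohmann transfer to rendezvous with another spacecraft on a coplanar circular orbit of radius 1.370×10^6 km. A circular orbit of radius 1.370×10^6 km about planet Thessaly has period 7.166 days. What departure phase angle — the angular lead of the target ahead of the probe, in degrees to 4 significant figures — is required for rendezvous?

φ = 97.18°

From Kepler's third law T² = 4π²r³/μ at r = 1.370×10^6 km, T = 7.166 days = 7.166 × 86400 s = 6.191424×10^5 s: μ = 4π²r³/T² = 2.64814×10^8 km³/s².
The Hohmann ellipse has a_t = (r₁ + r₂)/2 = 8.165×10^5 km.
The half-period of the transfer ellipse is t = π√(a_t³/μ) = 1.424341×10^5 s.
The target's mean motion on its circular orbit is ω₂ = √(μ/r₂³) = 1.014821×10^-5 rad/s.
Angle swept by the target during transfer: ω₂·t = 1.4455 rad = 82.82°.
Arrival is 180° from departure on the ellipse, so φ = 180° − 82.82° = 97.18°.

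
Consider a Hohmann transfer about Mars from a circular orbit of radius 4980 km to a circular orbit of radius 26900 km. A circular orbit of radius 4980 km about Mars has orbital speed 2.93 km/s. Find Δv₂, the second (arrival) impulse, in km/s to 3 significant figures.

From the circular-orbit relation v² = μ/r at r = 4980 km: μ = v²r = (2.93)² × 4980 = 42752.8 km³/s².
Transfer-ellipse semi-major axis a_t = (r₁ + r₂)/2 = (4980 + 26900)/2 = 15940 km.
Circular speed at r = 26900 km: v_c = √(μ/r) = 1.2607 km/s.
Vis-viva on the transfer ellipse at r = 26900 km gives v_t = √[μ(2/r − 1/a_t)] = 0.70466 km/s.
Δv₂ = |v_t − v_c| = |0.70466 − 1.2607| = 0.5560 km/s.

Δv₂ = 0.556 km/s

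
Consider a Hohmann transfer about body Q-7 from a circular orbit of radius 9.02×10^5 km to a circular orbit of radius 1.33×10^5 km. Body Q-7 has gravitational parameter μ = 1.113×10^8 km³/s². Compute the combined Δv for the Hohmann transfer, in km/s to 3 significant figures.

The Hohmann ellipse has a_t = (r₁ + r₂)/2 = 5.175×10^5 km.
Circular speed at r₁: v₁ = √(μ/r₁) = √(1.113×10^8/9.020×10^5) = 11.108 km/s.
Transfer-orbit speed at r₁ (v² = μ(2/r − 1/a)): v_a = √[μ(2/r₁ − 1/a_t)] = 5.6314 km/s.
First burn Δv₁ = |v_a − v₁| = 5.477 km/s.
At r₂, v₂ = √(μ/r₂) = 28.928 km/s.
Transfer-orbit speed at r₂: v_p = √[μ(2/r₂ − 1/a_t)] = 38.192 km/s.
Second burn Δv₂ = |v₂ − v_p| = 9.264 km/s.
Δv = Δv₁ + Δv₂ = 5.477 + 9.264 = 14.74 km/s.

Δv = 14.7 km/s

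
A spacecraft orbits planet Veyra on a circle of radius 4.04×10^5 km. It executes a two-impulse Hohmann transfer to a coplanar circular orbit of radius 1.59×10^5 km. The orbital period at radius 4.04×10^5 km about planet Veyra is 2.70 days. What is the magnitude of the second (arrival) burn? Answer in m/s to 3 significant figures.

Δv₂ = 3430 m/s

From Kepler's third law T² = 4π²r³/μ at r = 4.04×10^5 km, T = 2.70 days = 2.70 × 86400 s = 2.3328×10^5 s: μ = 4π²r³/T² = 4.78353×10^7 km³/s².
Transfer-ellipse semi-major axis a_t = (r₁ + r₂)/2 = (4.040×10^5 + 1.590×10^5)/2 = 2.815×10^5 km.
On the circular orbit at r = 1.590×10^5 km, v_c = √(μ/r) = 17.345 km/s.
Vis-viva on the transfer ellipse at r = 1.590×10^5 km gives v_t = √[μ(2/r − 1/a_t)] = 20.779 km/s.
Δv₂ = |v_t − v_c| = |20.779 − 17.345| = 3.434 km/s.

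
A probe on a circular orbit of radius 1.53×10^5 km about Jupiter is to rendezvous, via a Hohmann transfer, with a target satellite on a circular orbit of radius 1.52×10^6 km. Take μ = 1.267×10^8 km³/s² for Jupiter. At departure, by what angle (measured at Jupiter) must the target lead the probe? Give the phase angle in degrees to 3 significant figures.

φ = 107°

Transfer-ellipse semi-major axis a_t = (r₁ + r₂)/2 = (1.530×10^5 + 1.520×10^6)/2 = 8.365×10^5 km.
The half-period of the transfer ellipse is t = π√(a_t³/μ) = 2.1353×10^5 s.
Target angular speed ω₂ = √(μ/r₂³) = 6.0065×10^-6 rad/s.
Angle swept by the target during transfer: ω₂·t = 1.2826 rad = 73.49°.
Arrival is 180° from departure on the ellipse, so φ = 180° − 73.49° = 107°.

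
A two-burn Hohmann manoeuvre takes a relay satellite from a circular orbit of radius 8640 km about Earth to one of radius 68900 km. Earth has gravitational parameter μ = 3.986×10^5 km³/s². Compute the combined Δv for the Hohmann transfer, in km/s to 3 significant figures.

Transfer-ellipse semi-major axis a_t = (r₁ + r₂)/2 = (8640 + 68900)/2 = 38770 km.
At r₁ the circular-orbit speed is v₁ = √(μ/r₁) = 6.79222 km/s.
Transfer-orbit speed at r₁ (vis-viva equation): v_p = √[μ(2/r₁ − 1/a_t)] = 9.05469 km/s.
First burn Δv₁ = |v_p − v₁| = 2.262 km/s.
At r₂, v₂ = √(μ/r₂) = 2.405 km/s.
Transfer-orbit speed at r₂: v_a = √[μ(2/r₂ − 1/a_t)] = 1.135 km/s.
Second burn Δv₂ = |v₂ − v_a| = 1.270 km/s.
Δv = Δv₁ + Δv₂ = 2.262 + 1.270 = 3.532 km/s.

Δv = 3.53 km/s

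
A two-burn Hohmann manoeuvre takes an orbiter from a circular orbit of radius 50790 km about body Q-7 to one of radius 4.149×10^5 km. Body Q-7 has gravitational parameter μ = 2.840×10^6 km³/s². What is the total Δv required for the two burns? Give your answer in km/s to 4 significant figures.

Transfer-ellipse semi-major axis a_t = (r₁ + r₂)/2 = (50790 + 4.149×10^5)/2 = 2.32845×10^5 km.
Circular speed at r₁: v₁ = √(μ/r₁) = √(2.840×10^6/50790) = 7.478 km/s.
On the transfer ellipse at r₁, vis-viva equation gives v_p = √[μ(2/r₁ − 1/a_t)] = 9.982 km/s.
First burn Δv₁ = |v_p − v₁| = 2.504 km/s.
Circular speed at r₂: v₂ = √(μ/r₂) = 2.616 km/s.
Transfer-orbit speed at r₂: v_a = √[μ(2/r₂ − 1/a_t)] = 1.222 km/s.
Second burn Δv₂ = |v₂ − v_a| = 1.394 km/s.
Δv = Δv₁ + Δv₂ = 2.504 + 1.394 = 3.898 km/s.

Δv = 3.898 km/s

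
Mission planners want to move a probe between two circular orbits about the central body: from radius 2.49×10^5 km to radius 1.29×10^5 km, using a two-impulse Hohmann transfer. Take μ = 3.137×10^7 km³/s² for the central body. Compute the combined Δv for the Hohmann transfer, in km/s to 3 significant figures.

Δv = 4.26 km/s

Semi-major axis of the transfer orbit: a_t = (2.490×10^5 + 1.290×10^5)/2 = 1.890×10^5 km.
Circular speed at r₁: v₁ = √(μ/r₁) = √(3.137×10^7/2.490×10^5) = 11.224 km/s.
Transfer-orbit speed at r₁ (v² = μ(2/r − 1/a)): v_a = √[μ(2/r₁ − 1/a_t)] = 9.2730 km/s.
First burn Δv₁ = |v_a − v₁| = 1.951 km/s.
At r₂, v₂ = √(μ/r₂) = 15.594 km/s.
Transfer-orbit speed at r₂: v_p = √[μ(2/r₂ − 1/a_t)] = 17.899 km/s.
Second burn Δv₂ = |v₂ − v_p| = 2.305 km/s.
Total Δv = Δv₁ + Δv₂ = 4.256 km/s.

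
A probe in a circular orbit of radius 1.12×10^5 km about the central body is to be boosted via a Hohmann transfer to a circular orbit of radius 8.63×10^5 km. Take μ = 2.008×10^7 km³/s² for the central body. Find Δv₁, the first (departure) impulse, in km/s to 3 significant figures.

Δv₁ = 4.43 km/s

Transfer-ellipse semi-major axis a_t = (r₁ + r₂)/2 = (1.120×10^5 + 8.630×10^5)/2 = 4.875×10^5 km.
Circular speed at r = 1.120×10^5 km: v_c = √(μ/r) = 13.390 km/s.
Vis-viva on the transfer ellipse at r = 1.120×10^5 km gives v_t = √[μ(2/r − 1/a_t)] = 17.815 km/s.
Δv₁ = |v_t − v_c| = |17.815 − 13.390| = 4.425 km/s.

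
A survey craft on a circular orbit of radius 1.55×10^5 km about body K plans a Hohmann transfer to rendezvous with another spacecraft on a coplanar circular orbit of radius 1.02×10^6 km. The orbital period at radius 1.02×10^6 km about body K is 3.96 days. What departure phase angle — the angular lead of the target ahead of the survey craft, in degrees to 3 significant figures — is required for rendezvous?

From Kepler's third law T² = 4π²r³/μ at r = 1.02×10^6 km, T = 3.96 days = 3.96 × 86400 s = 3.42144×10^5 s: μ = 4π²r³/T² = 3.57884×10^8 km³/s².
The Hohmann ellipse has a_t = (r₁ + r₂)/2 = 5.875×10^5 km.
The half-period of the transfer ellipse is t = π√(a_t³/μ) = 74781 s.
The target's mean motion on its circular orbit is ω₂ = √(μ/r₂³) = 1.8364×10^-5 rad/s.
Angle swept by the target during transfer: ω₂·t = 1.3733 rad = 78.68°.
Arrival is 180° from departure on the ellipse, so φ = 180° − 78.68° = 101°.

φ = 101°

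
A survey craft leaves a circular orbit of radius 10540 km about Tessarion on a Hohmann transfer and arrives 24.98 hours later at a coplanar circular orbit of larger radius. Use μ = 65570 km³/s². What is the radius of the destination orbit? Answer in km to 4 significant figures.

r₂ = 64930 km

Transfer time t = 24.98 hours = 89928 s, and t = π√(a_t³/μ).
So a_t = (μ t²/π²)^(1/3) = (65570 × (89928)² / π²)^(1/3) = 37734 km.
Since a_t = (r₁ + r₂)/2, r₂ = 2a_t − r₁ = 2×37734 − 10540 = 64928 km.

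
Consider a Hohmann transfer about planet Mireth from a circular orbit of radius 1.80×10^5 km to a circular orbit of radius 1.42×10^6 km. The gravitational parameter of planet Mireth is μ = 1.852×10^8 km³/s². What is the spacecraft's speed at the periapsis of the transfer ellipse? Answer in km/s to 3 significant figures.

The Hohmann ellipse has a_t = (r₁ + r₂)/2 = 8.000×10^5 km.
At periapsis, r = 1.800×10^5 km.
From the vis-viva equation, v = √[μ(2/r − 1/a_t)] = 42.73 km/s.

v = 42.7 km/s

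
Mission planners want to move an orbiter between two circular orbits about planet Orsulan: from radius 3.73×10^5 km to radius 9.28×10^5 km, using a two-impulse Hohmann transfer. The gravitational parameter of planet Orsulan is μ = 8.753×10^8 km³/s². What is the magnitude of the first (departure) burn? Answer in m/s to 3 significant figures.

Δv₁ = 9420 m/s

Semi-major axis of the transfer orbit: a_t = (3.730×10^5 + 9.280×10^5)/2 = 6.505×10^5 km.
On the circular orbit at r = 3.730×10^5 km, v_c = √(μ/r) = 48.442 km/s.
Vis-viva on the transfer ellipse at r = 3.730×10^5 km gives v_t = √[μ(2/r − 1/a_t)] = 57.859 km/s.
Δv₁ = |v_t − v_c| = |57.859 − 48.442| = 9.417 km/s.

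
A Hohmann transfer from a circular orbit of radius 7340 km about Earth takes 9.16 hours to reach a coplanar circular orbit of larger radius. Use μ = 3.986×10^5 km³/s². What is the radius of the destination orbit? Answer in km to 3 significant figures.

Transfer time t = 9.16 hours = 32976 s, and t = π√(a_t³/μ).
So a_t = (μ t²/π²)^(1/3) = (3.986×10^5 × (32976)² / π²)^(1/3) = 35281 km.
Since a_t = (r₁ + r₂)/2, r₂ = 2a_t − r₁ = 2×35281 − 7340 = 63222 km.

r₂ = 63200 km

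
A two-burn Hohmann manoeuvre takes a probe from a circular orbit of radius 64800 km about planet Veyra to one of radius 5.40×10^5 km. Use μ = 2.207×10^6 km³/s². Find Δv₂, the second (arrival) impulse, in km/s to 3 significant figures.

Transfer-ellipse semi-major axis a_t = (r₁ + r₂)/2 = (64800 + 5.400×10^5)/2 = 3.024×10^5 km.
Circular speed at r = 5.400×10^5 km: v_c = √(μ/r) = 2.022 km/s.
Transfer-orbit speed at the same r (vis-viva, a = a_t): v_t = √[μ(2/r − 1/a_t)] = 0.9358 km/s.
Δv₂ = |v_t − v_c| = |0.9358 − 2.022| = 1.086 km/s.

Δv₂ = 1.09 km/s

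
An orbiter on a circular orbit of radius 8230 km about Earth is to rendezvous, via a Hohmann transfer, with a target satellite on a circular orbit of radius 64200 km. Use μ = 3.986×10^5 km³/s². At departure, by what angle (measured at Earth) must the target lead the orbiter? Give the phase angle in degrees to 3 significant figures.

Semi-major axis of the transfer orbit: a_t = (8230 + 64200)/2 = 36215 km.
Transfer time t = π√(a_t³/μ) = 34290 s.
Target angular speed ω₂ = √(μ/r₂³) = 3.881×10^-5 rad/s.
Angle swept by the target during transfer: ω₂·t = 1.331 rad = 76.26°.
Arrival is 180° from departure on the ellipse, so φ = 180° − 76.26° = 104°.

φ = 104°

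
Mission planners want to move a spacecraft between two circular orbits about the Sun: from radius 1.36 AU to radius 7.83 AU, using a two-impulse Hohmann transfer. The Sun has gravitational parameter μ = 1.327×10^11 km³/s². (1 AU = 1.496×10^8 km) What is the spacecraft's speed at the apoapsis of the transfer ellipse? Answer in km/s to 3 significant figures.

v = 5.79 km/s

In km: r₁ = 1.36 × 1.496×10^8 = 2.03456×10^8 km; r₂ = 7.83 × 1.496×10^8 = 1.171368×10^9 km.
Transfer-ellipse semi-major axis a_t = (r₁ + r₂)/2 = (2.03456×10^8 + 1.171368×10^9)/2 = 6.87412×10^8 km.
The apoapsis of the transfer ellipse is at r = 1.171368×10^9 km.
Vis-viva: v = √[μ(2/r − 1/a_t)] = √[1.327×10^11 × (2/1.171368×10^9 − 1/6.87412×10^8)] = 5.790 km/s.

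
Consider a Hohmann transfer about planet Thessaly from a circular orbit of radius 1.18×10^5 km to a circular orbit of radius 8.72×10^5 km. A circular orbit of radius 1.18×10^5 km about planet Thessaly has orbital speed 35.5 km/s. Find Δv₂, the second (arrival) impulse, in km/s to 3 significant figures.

From the circular-orbit relation v² = μ/r at r = 1.18×10^5 km: μ = v²r = (35.5)² × 1.18×10^5 = 1.48710×10^8 km³/s².
Semi-major axis of the transfer orbit: a_t = (1.180×10^5 + 8.720×10^5)/2 = 4.950×10^5 km.
Circular speed at r = 8.720×10^5 km: v_c = √(μ/r) = 13.059 km/s.
Vis-viva on the transfer ellipse at r = 8.720×10^5 km gives v_t = √[μ(2/r − 1/a_t)] = 6.3760 km/s.
Δv₂ = |v_t − v_c| = |6.3760 − 13.059| = 6.683 km/s.

Δv₂ = 6.68 km/s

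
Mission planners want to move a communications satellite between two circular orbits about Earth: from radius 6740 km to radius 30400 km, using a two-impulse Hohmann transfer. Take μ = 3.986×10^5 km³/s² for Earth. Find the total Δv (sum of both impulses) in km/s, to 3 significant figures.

The Hohmann ellipse has a_t = (r₁ + r₂)/2 = 18570 km.
Circular speed at r₁: v₁ = √(μ/r₁) = √(3.986×10^5/6740) = 7.690 km/s.
On the transfer ellipse at r₁, vis-viva gives v_p = √[μ(2/r₁ − 1/a_t)] = 9.839 km/s.
First burn Δv₁ = |v_p − v₁| = 2.149 km/s.
At r₂, v₂ = √(μ/r₂) = 3.62103 km/s.
Transfer-orbit speed at r₂: v_a = √[μ(2/r₂ − 1/a_t)] = 2.18150 km/s.
Second burn Δv₂ = |v₂ − v_a| = 1.440 km/s.
Δv = Δv₁ + Δv₂ = 2.149 + 1.440 = 3.589 km/s.

Δv = 3.59 km/s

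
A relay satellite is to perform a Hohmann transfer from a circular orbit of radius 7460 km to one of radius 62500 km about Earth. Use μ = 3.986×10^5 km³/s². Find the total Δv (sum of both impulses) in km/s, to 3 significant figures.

The Hohmann ellipse has a_t = (r₁ + r₂)/2 = 34980 km.
At r₁ the circular-orbit speed is v₁ = √(μ/r₁) = 7.310 km/s.
Transfer-orbit speed at r₁ (vis-viva): v_p = √[μ(2/r₁ − 1/a_t)] = 9.771 km/s.
First burn Δv₁ = |v_p − v₁| = 2.461 km/s.
At r₂, v₂ = √(μ/r₂) = 2.525 km/s.
Transfer-orbit speed at r₂: v_a = √[μ(2/r₂ − 1/a_t)] = 1.166 km/s.
Second burn Δv₂ = |v₂ − v_a| = 1.359 km/s.
Δv = Δv₁ + Δv₂ = 2.461 + 1.359 = 3.820 km/s.

Δv = 3.82 km/s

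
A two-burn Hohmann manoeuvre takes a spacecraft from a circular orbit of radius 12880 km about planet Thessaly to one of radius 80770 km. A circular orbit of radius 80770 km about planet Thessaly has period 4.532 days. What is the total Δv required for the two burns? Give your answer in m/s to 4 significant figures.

From Kepler's third law T² = 4π²r³/μ at r = 80770 km, T = 4.532 days = 4.532 × 86400 s = 3.915648×10^5 s: μ = 4π²r³/T² = 1.35676×10^5 km³/s².
The Hohmann ellipse has a_t = (r₁ + r₂)/2 = 46825 km.
Circular speed at r₁: v₁ = √(μ/r₁) = √(1.35676×10^5/12880) = 3.246 km/s.
On the transfer ellipse at r₁, vis-viva equation gives v_p = √[μ(2/r₁ − 1/a_t)] = 4.263 km/s.
First burn Δv₁ = |v_p − v₁| = 1.017 km/s.
At r₂, v₂ = √(μ/r₂) = 1.296 km/s.
Transfer-orbit speed at r₂: v_a = √[μ(2/r₂ − 1/a_t)] = 0.6797 km/s.
Second burn Δv₂ = |v₂ − v_a| = 0.6163 km/s.
Total Δv = Δv₁ + Δv₂ = 1.633 km/s.

Δv = 1633 m/s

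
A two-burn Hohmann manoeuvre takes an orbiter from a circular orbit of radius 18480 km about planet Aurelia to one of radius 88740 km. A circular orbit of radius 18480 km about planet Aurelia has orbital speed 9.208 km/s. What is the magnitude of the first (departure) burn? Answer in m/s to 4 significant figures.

Δv₁ = 2639 m/s

From the circular-orbit relation v² = μ/r at r = 18480 km: μ = v²r = (9.208)² × 18480 = 1.56687×10^6 km³/s².
Transfer-ellipse semi-major axis a_t = (r₁ + r₂)/2 = (18480 + 88740)/2 = 53610 km.
Circular speed at r = 18480 km: v_c = √(μ/r) = 9.2080 km/s.
Transfer-orbit speed at the same r (vis-viva, a = a_t): v_t = √[μ(2/r − 1/a_t)] = 11.847 km/s.
Δv₁ = |v_t − v_c| = |11.847 − 9.2080| = 2.639 km/s.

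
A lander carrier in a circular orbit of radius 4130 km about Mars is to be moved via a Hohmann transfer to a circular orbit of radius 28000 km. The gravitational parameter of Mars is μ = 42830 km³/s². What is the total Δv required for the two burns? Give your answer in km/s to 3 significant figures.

Transfer-ellipse semi-major axis a_t = (r₁ + r₂)/2 = (4130 + 28000)/2 = 16065 km.
Circular speed at r₁: v₁ = √(μ/r₁) = √(42830/4130) = 3.220 km/s.
On the transfer ellipse at r₁, v² = μ(2/r − 1/a) gives v_p = √[μ(2/r₁ − 1/a_t)] = 4.251 km/s.
First burn Δv₁ = |v_p − v₁| = 1.031 km/s.
At r₂, v₂ = √(μ/r₂) = 1.2368 km/s.
Transfer-orbit speed at r₂: v_a = √[μ(2/r₂ − 1/a_t)] = 0.62709 km/s.
Second burn Δv₂ = |v₂ − v_a| = 0.6097 km/s.
Δv = Δv₁ + Δv₂ = 1.031 + 0.6097 = 1.641 km/s.

Δv = 1.64 km/s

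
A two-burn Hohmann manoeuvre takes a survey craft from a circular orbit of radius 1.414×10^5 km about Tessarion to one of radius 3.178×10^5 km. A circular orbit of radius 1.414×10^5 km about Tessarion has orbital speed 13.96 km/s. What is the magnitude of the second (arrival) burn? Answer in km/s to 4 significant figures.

Δv₂ = 2.004 km/s

From the circular-orbit relation v² = μ/r at r = 1.414×10^5 km: μ = v²r = (13.96)² × 1.414×10^5 = 2.75563×10^7 km³/s².
Transfer-ellipse semi-major axis a_t = (r₁ + r₂)/2 = (1.414×10^5 + 3.178×10^5)/2 = 2.296×10^5 km.
Circular speed at r = 3.178×10^5 km: v_c = √(μ/r) = 9.312 km/s.
Transfer-orbit speed at the same r (vis-viva, a = a_t): v_t = √[μ(2/r − 1/a_t)] = 7.308 km/s.
Δv₂ = |v_t − v_c| = |7.308 − 9.312| = 2.004 km/s.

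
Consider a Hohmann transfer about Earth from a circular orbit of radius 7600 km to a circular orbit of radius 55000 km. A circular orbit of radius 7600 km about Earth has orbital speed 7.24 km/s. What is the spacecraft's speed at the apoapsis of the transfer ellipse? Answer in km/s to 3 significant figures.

v = 1.33 km/s

From the circular-orbit relation v² = μ/r at r = 7600 km: μ = v²r = (7.24)² × 7600 = 3.98374×10^5 km³/s².
The Hohmann ellipse has a_t = (r₁ + r₂)/2 = 31300 km.
At apoapsis, r = 55000 km.
Applying v² = μ(2/r − 1/a_t): v = 1.326 km/s.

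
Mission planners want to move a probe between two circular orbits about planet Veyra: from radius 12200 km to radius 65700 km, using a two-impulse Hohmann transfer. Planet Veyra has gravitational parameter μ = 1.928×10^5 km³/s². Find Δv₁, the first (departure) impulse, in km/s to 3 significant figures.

The Hohmann ellipse has a_t = (r₁ + r₂)/2 = 38950 km.
Circular speed at r = 12200 km: v_c = √(μ/r) = 3.975 km/s.
Vis-viva on the transfer ellipse at r = 12200 km gives v_t = √[μ(2/r − 1/a_t)] = 5.163 km/s.
Δv₁ = |v_t − v_c| = |5.163 − 3.975| = 1.188 km/s.

Δv₁ = 1.19 km/s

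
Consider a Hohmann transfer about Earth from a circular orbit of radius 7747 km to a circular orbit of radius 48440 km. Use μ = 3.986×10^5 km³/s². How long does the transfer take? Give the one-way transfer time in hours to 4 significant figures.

The Hohmann ellipse has a_t = (r₁ + r₂)/2 = 28093.5 km.
Half the transfer-orbit period gives t = π√(a_t³/μ) = 23431 s.
Converting: 23431 s ÷ 3600 s/hour = 6.509 hours.

t = 6.509 hours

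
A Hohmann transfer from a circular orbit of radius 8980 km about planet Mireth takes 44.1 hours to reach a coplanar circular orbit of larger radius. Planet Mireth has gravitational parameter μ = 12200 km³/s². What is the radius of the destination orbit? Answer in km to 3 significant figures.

Transfer time t = 44.1 hours = 1.5876×10^5 s, and t = π√(a_t³/μ).
So a_t = (μ t²/π²)^(1/3) = (12200 × (1.5876×10^5)² / π²)^(1/3) = 31466 km.
Since a_t = (r₁ + r₂)/2, r₂ = 2a_t − r₁ = 2×31466 − 8980 = 53952 km.

r₂ = 54000 km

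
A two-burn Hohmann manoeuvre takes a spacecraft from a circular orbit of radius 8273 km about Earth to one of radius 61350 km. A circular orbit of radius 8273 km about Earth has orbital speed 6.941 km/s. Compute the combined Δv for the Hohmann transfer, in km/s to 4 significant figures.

From the circular-orbit relation v² = μ/r at r = 8273 km: μ = v²r = (6.941)² × 8273 = 3.98572×10^5 km³/s².
Transfer-ellipse semi-major axis a_t = (r₁ + r₂)/2 = (8273 + 61350)/2 = 34811.5 km.
Circular speed at r₁: v₁ = √(μ/r₁) = √(3.98572×10^5/8273) = 6.9410 km/s.
On the transfer ellipse at r₁, vis-viva equation gives v_p = √[μ(2/r₁ − 1/a_t)] = 9.2144 km/s.
First burn Δv₁ = |v_p − v₁| = 2.2734 km/s.
Circular speed at r₂: v₂ = √(μ/r₂) = 2.5489 km/s.
Transfer-orbit speed at r₂: v_a = √[μ(2/r₂ − 1/a_t)] = 1.2426 km/s.
Second burn Δv₂ = |v₂ − v_a| = 1.3063 km/s.
Total Δv = Δv₁ + Δv₂ = 3.580 km/s.

Δv = 3.580 km/s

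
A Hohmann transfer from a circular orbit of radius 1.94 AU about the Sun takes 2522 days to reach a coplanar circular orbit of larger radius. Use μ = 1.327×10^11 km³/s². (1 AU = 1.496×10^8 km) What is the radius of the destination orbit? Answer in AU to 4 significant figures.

In km: r₁ = 1.94 × 1.496×10^8 = 2.90224×10^8 km.
Transfer time t = 2522 days = 2.179008×10^8 s, and t = π√(a_t³/μ).
So a_t = (μ t²/π²)^(1/3) = (1.327×10^11 × (2.179008×10^8)² / π²)^(1/3) = 8.6105×10^8 km.
Since a_t = (r₁ + r₂)/2, r₂ = 2a_t − r₁ = 2×8.6105×10^8 − 2.90224×10^8 = 1.431876×10^9 km.
In AU: r₂ = 1.431876×10^9 / 1.496×10^8 = 9.571 AU.

r₂ = 9.571 AU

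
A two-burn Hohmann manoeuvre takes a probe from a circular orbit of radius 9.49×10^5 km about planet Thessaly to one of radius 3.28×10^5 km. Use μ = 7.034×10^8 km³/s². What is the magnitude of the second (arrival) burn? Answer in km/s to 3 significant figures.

Δv₂ = 10.1 km/s

The Hohmann ellipse has a_t = (r₁ + r₂)/2 = 6.385×10^5 km.
On the circular orbit at r = 3.280×10^5 km, v_c = √(μ/r) = 46.31 km/s.
Vis-viva on the transfer ellipse at r = 3.280×10^5 km gives v_t = √[μ(2/r − 1/a_t)] = 56.46 km/s.
Δv₂ = |v_t − v_c| = |56.46 − 46.31| = 10.15 km/s.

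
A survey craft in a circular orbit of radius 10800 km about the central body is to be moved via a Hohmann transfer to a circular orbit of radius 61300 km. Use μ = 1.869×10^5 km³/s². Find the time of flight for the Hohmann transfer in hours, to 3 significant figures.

t = 13.8 hours

Transfer-ellipse semi-major axis a_t = (r₁ + r₂)/2 = (10800 + 61300)/2 = 36050 km.
By Kepler's third law the transfer-orbit period is T = 2π√(a_t³/μ), so t = T/2 = 49740 s.
Converting: 49740 s ÷ 3600 s/hour = 13.8 hours.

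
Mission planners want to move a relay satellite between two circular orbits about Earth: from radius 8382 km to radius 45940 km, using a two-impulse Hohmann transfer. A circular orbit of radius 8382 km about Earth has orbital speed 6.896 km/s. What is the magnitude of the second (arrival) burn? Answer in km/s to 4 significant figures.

From the circular-orbit relation v² = μ/r at r = 8382 km: μ = v²r = (6.896)² × 8382 = 3.98604×10^5 km³/s².
Transfer-ellipse semi-major axis a_t = (r₁ + r₂)/2 = (8382 + 45940)/2 = 27161 km.
Circular speed at r = 45940 km: v_c = √(μ/r) = 2.9456 km/s.
Transfer-orbit speed at the same r (vis-viva, a = a_t): v_t = √[μ(2/r − 1/a_t)] = 1.6364 km/s.
Δv₂ = |v_t − v_c| = |1.6364 − 2.9456| = 1.309 km/s.

Δv₂ = 1.309 km/s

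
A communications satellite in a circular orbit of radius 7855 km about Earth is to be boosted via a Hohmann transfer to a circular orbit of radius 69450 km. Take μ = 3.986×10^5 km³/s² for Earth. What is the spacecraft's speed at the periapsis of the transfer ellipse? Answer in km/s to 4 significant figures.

Transfer-ellipse semi-major axis a_t = (r₁ + r₂)/2 = (7855 + 69450)/2 = 38652.5 km.
The periapsis of the transfer ellipse is at r = 7855 km.
Applying v² = μ(2/r − 1/a_t): v = 9.549 km/s.

v = 9.549 km/s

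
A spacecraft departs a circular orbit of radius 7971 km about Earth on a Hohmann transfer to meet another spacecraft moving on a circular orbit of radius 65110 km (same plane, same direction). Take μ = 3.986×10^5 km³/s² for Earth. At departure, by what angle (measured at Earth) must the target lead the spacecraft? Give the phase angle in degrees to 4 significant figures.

φ = 104.3°

Semi-major axis of the transfer orbit: a_t = (7971 + 65110)/2 = 36540.5 km.
Transfer time t = π√(a_t³/μ) = 34757 s.
The target's mean motion on its circular orbit is ω₂ = √(μ/r₂³) = 3.8001×10^-5 rad/s.
Angle swept by the target during transfer: ω₂·t = 1.3208 rad = 75.68°.
Arrival is 180° from departure on the ellipse, so φ = 180° − 75.68° = 104.3°.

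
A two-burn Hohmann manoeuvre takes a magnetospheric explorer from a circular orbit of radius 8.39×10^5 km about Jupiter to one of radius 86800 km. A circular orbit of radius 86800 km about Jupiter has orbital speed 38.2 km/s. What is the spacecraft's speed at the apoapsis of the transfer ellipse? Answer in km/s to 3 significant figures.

v = 5.32 km/s

From the circular-orbit relation v² = μ/r at r = 86800 km: μ = v²r = (38.2)² × 86800 = 1.26662×10^8 km³/s².
Semi-major axis of the transfer orbit: a_t = (8.390×10^5 + 86800)/2 = 4.629×10^5 km.
At apoapsis, r = 8.390×10^5 km.
Applying v² = μ(2/r − 1/a_t): v = 5.321 km/s.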